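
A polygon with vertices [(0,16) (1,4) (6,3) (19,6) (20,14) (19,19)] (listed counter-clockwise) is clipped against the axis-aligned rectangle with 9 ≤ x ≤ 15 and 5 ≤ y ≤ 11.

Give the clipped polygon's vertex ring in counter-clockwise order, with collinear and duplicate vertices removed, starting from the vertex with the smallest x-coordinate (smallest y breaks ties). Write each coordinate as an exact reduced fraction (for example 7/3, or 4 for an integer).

1. After x ≥ 9: [(9,331/19) (9,48/13) (19,6) (20,14) (19,19)]
2. After x ≤ 15: [(15,349/19) (9,331/19) (9,48/13) (15,66/13)]
3. After y ≥ 5: [(15,349/19) (9,331/19) (9,5) (44/3,5) (15,66/13)]
4. After y ≤ 11: [(15,11) (9,11) (9,5) (44/3,5) (15,66/13)]
5. Canonical ring: [(9,5) (44/3,5) (15,66/13) (15,11) (9,11)]

Clipped polygon: [(9,5) (44/3,5) (15,66/13) (15,11) (9,11)]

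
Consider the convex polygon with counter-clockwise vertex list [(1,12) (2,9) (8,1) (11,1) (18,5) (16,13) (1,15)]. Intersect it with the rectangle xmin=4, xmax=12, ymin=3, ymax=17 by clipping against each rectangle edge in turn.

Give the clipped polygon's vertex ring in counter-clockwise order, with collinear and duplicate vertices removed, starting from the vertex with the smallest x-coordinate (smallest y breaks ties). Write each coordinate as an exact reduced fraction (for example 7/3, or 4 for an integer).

Clipped polygon: [(4,19/3) (13/2,3) (12,3) (12,203/15) (4,73/5)]

1. After x ≥ 4: [(4,19/3) (8,1) (11,1) (18,5) (16,13) (4,73/5)]
2. After x ≤ 12: [(4,19/3) (8,1) (11,1) (12,11/7) (12,203/15) (4,73/5)]
3. After y ≥ 3: [(4,19/3) (13/2,3) (12,3) (12,203/15) (4,73/5)]
4. After y ≤ 17: [(4,19/3) (13/2,3) (12,3) (12,203/15) (4,73/5)]
5. Canonical ring: [(4,19/3) (13/2,3) (12,3) (12,203/15) (4,73/5)]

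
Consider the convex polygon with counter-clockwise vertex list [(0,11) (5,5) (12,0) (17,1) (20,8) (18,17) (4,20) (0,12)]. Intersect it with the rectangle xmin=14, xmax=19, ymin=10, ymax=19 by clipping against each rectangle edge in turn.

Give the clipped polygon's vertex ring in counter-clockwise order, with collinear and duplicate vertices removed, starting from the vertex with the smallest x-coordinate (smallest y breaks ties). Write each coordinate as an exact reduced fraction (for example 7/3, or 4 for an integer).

Clipped polygon: [(14,10) (19,10) (19,25/2) (18,17) (14,125/7)]

1. After x ≥ 14: [(14,2/5) (17,1) (20,8) (18,17) (14,125/7)]
2. After x ≤ 19: [(14,2/5) (17,1) (19,17/3) (19,25/2) (18,17) (14,125/7)]
3. After y ≥ 10: [(14,10) (19,10) (19,25/2) (18,17) (14,125/7)]
4. After y ≤ 19: [(14,10) (19,10) (19,25/2) (18,17) (14,125/7)]
5. Canonical ring: [(14,10) (19,10) (19,25/2) (18,17) (14,125/7)]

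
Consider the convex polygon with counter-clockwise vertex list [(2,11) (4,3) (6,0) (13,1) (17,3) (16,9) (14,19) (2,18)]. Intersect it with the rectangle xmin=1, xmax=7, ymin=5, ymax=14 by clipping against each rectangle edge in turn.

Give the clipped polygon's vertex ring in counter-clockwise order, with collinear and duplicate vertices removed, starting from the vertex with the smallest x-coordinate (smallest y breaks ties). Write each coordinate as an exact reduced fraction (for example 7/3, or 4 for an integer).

Clipped polygon: [(2,11) (7/2,5) (7,5) (7,14) (2,14)]

1. After x ≥ 1: [(2,11) (4,3) (6,0) (13,1) (17,3) (16,9) (14,19) (2,18)]
2. After x ≤ 7: [(2,11) (4,3) (6,0) (7,1/7) (7,221/12) (2,18)]
3. After y ≥ 5: [(2,11) (7/2,5) (7,5) (7,221/12) (2,18)]
4. After y ≤ 14: [(2,14) (2,11) (7/2,5) (7,5) (7,14)]
5. Canonical ring: [(2,11) (7/2,5) (7,5) (7,14) (2,14)]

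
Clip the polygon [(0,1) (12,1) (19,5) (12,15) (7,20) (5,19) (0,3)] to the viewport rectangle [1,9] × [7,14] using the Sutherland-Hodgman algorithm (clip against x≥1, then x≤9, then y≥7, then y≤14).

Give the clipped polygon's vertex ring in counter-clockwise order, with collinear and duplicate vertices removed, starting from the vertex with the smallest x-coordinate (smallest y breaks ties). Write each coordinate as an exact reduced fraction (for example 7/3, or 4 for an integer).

Clipped polygon: [(5/4,7) (9,7) (9,14) (55/16,14)]

1. After x ≥ 1: [(1,1) (12,1) (19,5) (12,15) (7,20) (5,19) (1,31/5)]
2. After x ≤ 9: [(1,1) (9,1) (9,18) (7,20) (5,19) (1,31/5)]
3. After y ≥ 7: [(9,7) (9,18) (7,20) (5,19) (5/4,7)]
4. After y ≤ 14: [(9,7) (9,14) (55/16,14) (5/4,7)]
5. Canonical ring: [(5/4,7) (9,7) (9,14) (55/16,14)]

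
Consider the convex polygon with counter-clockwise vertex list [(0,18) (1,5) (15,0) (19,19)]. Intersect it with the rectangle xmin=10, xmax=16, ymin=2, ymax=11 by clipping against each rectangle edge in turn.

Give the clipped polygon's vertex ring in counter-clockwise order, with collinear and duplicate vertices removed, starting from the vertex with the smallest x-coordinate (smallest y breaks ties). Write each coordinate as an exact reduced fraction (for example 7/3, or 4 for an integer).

1. After x ≥ 10: [(10,352/19) (10,25/14) (15,0) (19,19)]
2. After x ≤ 16: [(16,358/19) (10,352/19) (10,25/14) (15,0) (16,19/4)]
3. After y ≥ 2: [(16,358/19) (10,352/19) (10,2) (293/19,2) (16,19/4)]
4. After y ≤ 11: [(16,11) (10,11) (10,2) (293/19,2) (16,19/4)]
5. Canonical ring: [(10,2) (293/19,2) (16,19/4) (16,11) (10,11)]

Clipped polygon: [(10,2) (293/19,2) (16,19/4) (16,11) (10,11)]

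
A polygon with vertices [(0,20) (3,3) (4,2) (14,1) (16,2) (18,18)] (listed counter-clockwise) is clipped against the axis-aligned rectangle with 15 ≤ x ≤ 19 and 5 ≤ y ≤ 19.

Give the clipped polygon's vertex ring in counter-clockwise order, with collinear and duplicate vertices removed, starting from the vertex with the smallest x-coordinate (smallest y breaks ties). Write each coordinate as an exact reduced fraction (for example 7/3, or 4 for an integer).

Clipped polygon: [(15,5) (131/8,5) (18,18) (15,55/3)]

1. After x ≥ 15: [(15,55/3) (15,3/2) (16,2) (18,18)]
2. After x ≤ 19: [(15,55/3) (15,3/2) (16,2) (18,18)]
3. After y ≥ 5: [(15,55/3) (15,5) (131/8,5) (18,18)]
4. After y ≤ 19: [(15,55/3) (15,5) (131/8,5) (18,18)]
5. Canonical ring: [(15,5) (131/8,5) (18,18) (15,55/3)]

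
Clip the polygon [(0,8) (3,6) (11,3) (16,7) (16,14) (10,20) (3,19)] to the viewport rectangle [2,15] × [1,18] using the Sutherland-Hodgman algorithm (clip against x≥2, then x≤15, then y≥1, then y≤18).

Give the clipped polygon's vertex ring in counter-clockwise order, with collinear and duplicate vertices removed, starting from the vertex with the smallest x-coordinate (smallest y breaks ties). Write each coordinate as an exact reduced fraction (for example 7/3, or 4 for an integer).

1. After x ≥ 2: [(2,46/3) (2,20/3) (3,6) (11,3) (16,7) (16,14) (10,20) (3,19)]
2. After x ≤ 15: [(2,46/3) (2,20/3) (3,6) (11,3) (15,31/5) (15,15) (10,20) (3,19)]
3. After y ≥ 1: [(2,46/3) (2,20/3) (3,6) (11,3) (15,31/5) (15,15) (10,20) (3,19)]
4. After y ≤ 18: [(30/11,18) (2,46/3) (2,20/3) (3,6) (11,3) (15,31/5) (15,15) (12,18)]
5. Canonical ring: [(2,20/3) (3,6) (11,3) (15,31/5) (15,15) (12,18) (30/11,18) (2,46/3)]

Clipped polygon: [(2,20/3) (3,6) (11,3) (15,31/5) (15,15) (12,18) (30/11,18) (2,46/3)]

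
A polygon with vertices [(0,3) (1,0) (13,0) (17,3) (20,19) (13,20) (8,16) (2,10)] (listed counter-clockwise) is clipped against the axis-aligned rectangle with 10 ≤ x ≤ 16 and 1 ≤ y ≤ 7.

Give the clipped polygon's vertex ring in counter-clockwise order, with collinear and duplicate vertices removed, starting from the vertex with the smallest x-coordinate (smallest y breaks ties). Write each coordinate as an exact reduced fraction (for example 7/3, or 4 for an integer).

1. After x ≥ 10: [(10,0) (13,0) (17,3) (20,19) (13,20) (10,88/5)]
2. After x ≤ 16: [(10,0) (13,0) (16,9/4) (16,137/7) (13,20) (10,88/5)]
3. After y ≥ 1: [(10,1) (43/3,1) (16,9/4) (16,137/7) (13,20) (10,88/5)]
4. After y ≤ 7: [(10,7) (10,1) (43/3,1) (16,9/4) (16,7)]
5. Canonical ring: [(10,1) (43/3,1) (16,9/4) (16,7) (10,7)]

Clipped polygon: [(10,1) (43/3,1) (16,9/4) (16,7) (10,7)]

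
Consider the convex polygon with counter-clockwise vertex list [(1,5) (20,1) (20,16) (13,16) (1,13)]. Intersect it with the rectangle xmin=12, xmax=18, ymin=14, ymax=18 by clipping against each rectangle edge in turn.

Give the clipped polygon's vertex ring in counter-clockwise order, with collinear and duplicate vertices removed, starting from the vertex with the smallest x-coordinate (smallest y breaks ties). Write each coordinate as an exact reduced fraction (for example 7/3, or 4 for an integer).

1. After x ≥ 12: [(12,51/19) (20,1) (20,16) (13,16) (12,63/4)]
2. After x ≤ 18: [(12,51/19) (18,27/19) (18,16) (13,16) (12,63/4)]
3. After y ≥ 14: [(12,14) (18,14) (18,16) (13,16) (12,63/4)]
4. After y ≤ 18: [(12,14) (18,14) (18,16) (13,16) (12,63/4)]
5. Canonical ring: [(12,14) (18,14) (18,16) (13,16) (12,63/4)]

Clipped polygon: [(12,14) (18,14) (18,16) (13,16) (12,63/4)]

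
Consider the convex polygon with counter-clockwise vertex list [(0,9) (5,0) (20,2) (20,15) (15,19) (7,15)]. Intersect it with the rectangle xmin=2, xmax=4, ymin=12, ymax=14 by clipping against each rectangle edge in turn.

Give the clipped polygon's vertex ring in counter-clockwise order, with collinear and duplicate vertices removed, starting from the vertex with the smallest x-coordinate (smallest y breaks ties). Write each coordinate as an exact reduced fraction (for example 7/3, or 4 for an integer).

1. After x ≥ 2: [(2,75/7) (2,27/5) (5,0) (20,2) (20,15) (15,19) (7,15)]
2. After x ≤ 4: [(4,87/7) (2,75/7) (2,27/5) (4,9/5)]
3. After y ≥ 12: [(4,12) (4,87/7) (7/2,12)]
4. After y ≤ 14: [(4,12) (4,87/7) (7/2,12)]
5. Canonical ring: [(7/2,12) (4,12) (4,87/7)]

Clipped polygon: [(7/2,12) (4,12) (4,87/7)]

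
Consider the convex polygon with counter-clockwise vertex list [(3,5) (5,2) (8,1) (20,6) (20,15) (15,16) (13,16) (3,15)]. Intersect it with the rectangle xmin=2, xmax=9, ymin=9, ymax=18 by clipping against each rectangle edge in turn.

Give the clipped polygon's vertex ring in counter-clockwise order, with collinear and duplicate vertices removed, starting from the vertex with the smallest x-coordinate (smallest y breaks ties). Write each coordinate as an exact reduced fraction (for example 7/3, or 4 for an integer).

1. After x ≥ 2: [(3,5) (5,2) (8,1) (20,6) (20,15) (15,16) (13,16) (3,15)]
2. After x ≤ 9: [(3,5) (5,2) (8,1) (9,17/12) (9,78/5) (3,15)]
3. After y ≥ 9: [(3,9) (9,9) (9,78/5) (3,15)]
4. After y ≤ 18: [(3,9) (9,9) (9,78/5) (3,15)]
5. Canonical ring: [(3,9) (9,9) (9,78/5) (3,15)]

Clipped polygon: [(3,9) (9,9) (9,78/5) (3,15)]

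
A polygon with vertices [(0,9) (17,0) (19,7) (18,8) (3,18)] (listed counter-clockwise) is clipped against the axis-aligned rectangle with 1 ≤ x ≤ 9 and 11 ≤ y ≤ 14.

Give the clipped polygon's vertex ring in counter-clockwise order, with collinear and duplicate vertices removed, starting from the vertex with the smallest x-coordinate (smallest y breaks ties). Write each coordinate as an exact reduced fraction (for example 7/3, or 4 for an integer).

1. After x ≥ 1: [(1,12) (1,144/17) (17,0) (19,7) (18,8) (3,18)]
2. After x ≤ 9: [(1,12) (1,144/17) (9,72/17) (9,14) (3,18)]
3. After y ≥ 11: [(1,12) (1,11) (9,11) (9,14) (3,18)]
4. After y ≤ 14: [(5/3,14) (1,12) (1,11) (9,11) (9,14) (9,14)]
5. Canonical ring: [(1,11) (9,11) (9,14) (5/3,14) (1,12)]

Clipped polygon: [(1,11) (9,11) (9,14) (5/3,14) (1,12)]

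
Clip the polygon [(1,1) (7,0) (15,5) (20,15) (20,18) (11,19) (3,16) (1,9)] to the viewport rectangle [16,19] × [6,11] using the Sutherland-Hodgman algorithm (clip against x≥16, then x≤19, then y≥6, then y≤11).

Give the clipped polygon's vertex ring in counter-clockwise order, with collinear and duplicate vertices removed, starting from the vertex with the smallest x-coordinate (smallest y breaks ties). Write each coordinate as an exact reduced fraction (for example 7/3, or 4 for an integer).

1. After x ≥ 16: [(16,7) (20,15) (20,18) (16,166/9)]
2. After x ≤ 19: [(16,7) (19,13) (19,163/9) (16,166/9)]
3. After y ≥ 6: [(16,7) (19,13) (19,163/9) (16,166/9)]
4. After y ≤ 11: [(16,11) (16,7) (18,11)]
5. Canonical ring: [(16,7) (18,11) (16,11)]

Clipped polygon: [(16,7) (18,11) (16,11)]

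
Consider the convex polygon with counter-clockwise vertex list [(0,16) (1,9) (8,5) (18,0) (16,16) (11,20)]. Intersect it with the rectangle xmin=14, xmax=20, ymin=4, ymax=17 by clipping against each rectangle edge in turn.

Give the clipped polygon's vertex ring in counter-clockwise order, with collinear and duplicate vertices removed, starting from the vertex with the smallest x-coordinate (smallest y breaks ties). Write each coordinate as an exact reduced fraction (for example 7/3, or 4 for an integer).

1. After x ≥ 14: [(14,2) (18,0) (16,16) (14,88/5)]
2. After x ≤ 20: [(14,2) (18,0) (16,16) (14,88/5)]
3. After y ≥ 4: [(14,4) (35/2,4) (16,16) (14,88/5)]
4. After y ≤ 17: [(14,17) (14,4) (35/2,4) (16,16) (59/4,17)]
5. Canonical ring: [(14,4) (35/2,4) (16,16) (59/4,17) (14,17)]

Clipped polygon: [(14,4) (35/2,4) (16,16) (59/4,17) (14,17)]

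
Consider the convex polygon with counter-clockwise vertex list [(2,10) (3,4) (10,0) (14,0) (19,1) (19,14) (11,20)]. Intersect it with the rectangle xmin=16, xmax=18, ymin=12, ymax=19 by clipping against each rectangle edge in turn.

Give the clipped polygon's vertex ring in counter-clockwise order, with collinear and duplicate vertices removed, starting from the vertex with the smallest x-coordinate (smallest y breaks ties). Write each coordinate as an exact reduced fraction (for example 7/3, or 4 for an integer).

1. After x ≥ 16: [(16,2/5) (19,1) (19,14) (16,65/4)]
2. After x ≤ 18: [(16,2/5) (18,4/5) (18,59/4) (16,65/4)]
3. After y ≥ 12: [(16,12) (18,12) (18,59/4) (16,65/4)]
4. After y ≤ 19: [(16,12) (18,12) (18,59/4) (16,65/4)]
5. Canonical ring: [(16,12) (18,12) (18,59/4) (16,65/4)]

Clipped polygon: [(16,12) (18,12) (18,59/4) (16,65/4)]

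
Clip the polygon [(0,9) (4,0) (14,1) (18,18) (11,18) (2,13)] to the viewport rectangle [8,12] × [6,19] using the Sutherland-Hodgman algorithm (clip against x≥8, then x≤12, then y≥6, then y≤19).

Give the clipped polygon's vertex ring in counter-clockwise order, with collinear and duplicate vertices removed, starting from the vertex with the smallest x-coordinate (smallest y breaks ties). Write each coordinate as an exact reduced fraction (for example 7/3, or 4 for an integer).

1. After x ≥ 8: [(8,2/5) (14,1) (18,18) (11,18) (8,49/3)]
2. After x ≤ 12: [(8,2/5) (12,4/5) (12,18) (11,18) (8,49/3)]
3. After y ≥ 6: [(8,6) (12,6) (12,18) (11,18) (8,49/3)]
4. After y ≤ 19: [(8,6) (12,6) (12,18) (11,18) (8,49/3)]
5. Canonical ring: [(8,6) (12,6) (12,18) (11,18) (8,49/3)]

Clipped polygon: [(8,6) (12,6) (12,18) (11,18) (8,49/3)]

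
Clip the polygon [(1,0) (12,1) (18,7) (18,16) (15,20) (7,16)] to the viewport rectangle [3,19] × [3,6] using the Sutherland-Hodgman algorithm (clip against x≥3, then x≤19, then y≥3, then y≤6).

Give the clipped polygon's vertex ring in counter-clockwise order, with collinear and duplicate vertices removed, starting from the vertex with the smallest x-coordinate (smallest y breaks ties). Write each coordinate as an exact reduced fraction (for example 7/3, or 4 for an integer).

1. After x ≥ 3: [(3,16/3) (3,2/11) (12,1) (18,7) (18,16) (15,20) (7,16)]
2. After x ≤ 19: [(3,16/3) (3,2/11) (12,1) (18,7) (18,16) (15,20) (7,16)]
3. After y ≥ 3: [(3,16/3) (3,3) (14,3) (18,7) (18,16) (15,20) (7,16)]
4. After y ≤ 6: [(13/4,6) (3,16/3) (3,3) (14,3) (17,6)]
5. Canonical ring: [(3,3) (14,3) (17,6) (13/4,6) (3,16/3)]

Clipped polygon: [(3,3) (14,3) (17,6) (13/4,6) (3,16/3)]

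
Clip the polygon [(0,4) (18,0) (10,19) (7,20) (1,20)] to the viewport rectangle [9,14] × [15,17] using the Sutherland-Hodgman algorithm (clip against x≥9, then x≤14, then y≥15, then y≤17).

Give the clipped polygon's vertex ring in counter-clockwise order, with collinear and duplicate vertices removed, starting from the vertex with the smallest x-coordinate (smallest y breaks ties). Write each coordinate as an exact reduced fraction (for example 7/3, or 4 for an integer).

1. After x ≥ 9: [(9,2) (18,0) (10,19) (9,58/3)]
2. After x ≤ 14: [(9,2) (14,8/9) (14,19/2) (10,19) (9,58/3)]
3. After y ≥ 15: [(9,15) (222/19,15) (10,19) (9,58/3)]
4. After y ≤ 17: [(9,17) (9,15) (222/19,15) (206/19,17)]
5. Canonical ring: [(9,15) (222/19,15) (206/19,17) (9,17)]

Clipped polygon: [(9,15) (222/19,15) (206/19,17) (9,17)]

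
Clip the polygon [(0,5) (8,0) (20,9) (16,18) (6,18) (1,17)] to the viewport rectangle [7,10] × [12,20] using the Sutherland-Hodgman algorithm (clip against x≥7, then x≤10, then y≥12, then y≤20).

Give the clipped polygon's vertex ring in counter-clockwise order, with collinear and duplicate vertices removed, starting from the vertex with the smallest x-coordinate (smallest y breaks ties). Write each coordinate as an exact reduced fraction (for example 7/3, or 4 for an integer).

1. After x ≥ 7: [(7,5/8) (8,0) (20,9) (16,18) (7,18)]
2. After x ≤ 10: [(7,5/8) (8,0) (10,3/2) (10,18) (7,18)]
3. After y ≥ 12: [(7,12) (10,12) (10,18) (7,18)]
4. After y ≤ 20: [(7,12) (10,12) (10,18) (7,18)]
5. Canonical ring: [(7,12) (10,12) (10,18) (7,18)]

Clipped polygon: [(7,12) (10,12) (10,18) (7,18)]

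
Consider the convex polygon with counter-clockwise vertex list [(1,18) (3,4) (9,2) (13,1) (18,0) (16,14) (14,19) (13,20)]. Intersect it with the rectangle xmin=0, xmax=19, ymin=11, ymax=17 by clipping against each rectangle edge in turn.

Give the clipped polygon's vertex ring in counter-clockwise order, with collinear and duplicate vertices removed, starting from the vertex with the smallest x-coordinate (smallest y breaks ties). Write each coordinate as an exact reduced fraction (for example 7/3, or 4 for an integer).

Clipped polygon: [(8/7,17) (2,11) (115/7,11) (16,14) (74/5,17)]

1. After x ≥ 0: [(1,18) (3,4) (9,2) (13,1) (18,0) (16,14) (14,19) (13,20)]
2. After x ≤ 19: [(1,18) (3,4) (9,2) (13,1) (18,0) (16,14) (14,19) (13,20)]
3. After y ≥ 11: [(1,18) (2,11) (115/7,11) (16,14) (14,19) (13,20)]
4. After y ≤ 17: [(8/7,17) (2,11) (115/7,11) (16,14) (74/5,17)]
5. Canonical ring: [(8/7,17) (2,11) (115/7,11) (16,14) (74/5,17)]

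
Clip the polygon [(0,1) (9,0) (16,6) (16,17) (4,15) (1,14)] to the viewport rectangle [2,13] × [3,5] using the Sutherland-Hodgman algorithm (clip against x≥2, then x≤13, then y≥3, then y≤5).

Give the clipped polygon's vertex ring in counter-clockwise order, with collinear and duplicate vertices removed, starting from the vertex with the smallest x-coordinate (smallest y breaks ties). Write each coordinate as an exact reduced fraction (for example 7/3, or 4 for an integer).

Clipped polygon: [(2,3) (25/2,3) (13,24/7) (13,5) (2,5)]

1. After x ≥ 2: [(2,7/9) (9,0) (16,6) (16,17) (4,15) (2,43/3)]
2. After x ≤ 13: [(2,7/9) (9,0) (13,24/7) (13,33/2) (4,15) (2,43/3)]
3. After y ≥ 3: [(2,3) (25/2,3) (13,24/7) (13,33/2) (4,15) (2,43/3)]
4. After y ≤ 5: [(2,5) (2,3) (25/2,3) (13,24/7) (13,5)]
5. Canonical ring: [(2,3) (25/2,3) (13,24/7) (13,5) (2,5)]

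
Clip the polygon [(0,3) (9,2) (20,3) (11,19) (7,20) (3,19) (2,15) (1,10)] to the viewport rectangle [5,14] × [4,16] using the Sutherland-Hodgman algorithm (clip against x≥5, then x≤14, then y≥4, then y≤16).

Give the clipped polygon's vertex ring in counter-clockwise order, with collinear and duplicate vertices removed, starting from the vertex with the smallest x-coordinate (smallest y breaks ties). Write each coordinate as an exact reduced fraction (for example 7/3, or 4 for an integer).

1. After x ≥ 5: [(5,22/9) (9,2) (20,3) (11,19) (7,20) (5,39/2)]
2. After x ≤ 14: [(5,22/9) (9,2) (14,27/11) (14,41/3) (11,19) (7,20) (5,39/2)]
3. After y ≥ 4: [(5,4) (14,4) (14,41/3) (11,19) (7,20) (5,39/2)]
4. After y ≤ 16: [(5,16) (5,4) (14,4) (14,41/3) (203/16,16)]
5. Canonical ring: [(5,4) (14,4) (14,41/3) (203/16,16) (5,16)]

Clipped polygon: [(5,4) (14,4) (14,41/3) (203/16,16) (5,16)]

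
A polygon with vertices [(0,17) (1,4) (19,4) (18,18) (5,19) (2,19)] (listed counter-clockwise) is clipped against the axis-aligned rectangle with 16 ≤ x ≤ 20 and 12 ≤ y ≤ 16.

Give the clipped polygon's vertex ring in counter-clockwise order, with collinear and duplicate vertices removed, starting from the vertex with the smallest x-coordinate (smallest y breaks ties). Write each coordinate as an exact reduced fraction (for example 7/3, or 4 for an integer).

1. After x ≥ 16: [(16,4) (19,4) (18,18) (16,236/13)]
2. After x ≤ 20: [(16,4) (19,4) (18,18) (16,236/13)]
3. After y ≥ 12: [(16,12) (129/7,12) (18,18) (16,236/13)]
4. After y ≤ 16: [(16,16) (16,12) (129/7,12) (127/7,16)]
5. Canonical ring: [(16,12) (129/7,12) (127/7,16) (16,16)]

Clipped polygon: [(16,12) (129/7,12) (127/7,16) (16,16)]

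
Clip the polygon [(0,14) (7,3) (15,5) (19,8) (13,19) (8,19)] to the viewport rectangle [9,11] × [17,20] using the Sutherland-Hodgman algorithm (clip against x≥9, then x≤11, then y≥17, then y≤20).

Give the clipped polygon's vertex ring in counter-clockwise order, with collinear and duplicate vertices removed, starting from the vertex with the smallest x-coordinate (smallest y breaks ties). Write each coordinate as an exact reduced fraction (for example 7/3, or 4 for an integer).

Clipped polygon: [(9,17) (11,17) (11,19) (9,19)]

1. After x ≥ 9: [(9,7/2) (15,5) (19,8) (13,19) (9,19)]
2. After x ≤ 11: [(9,7/2) (11,4) (11,19) (9,19)]
3. After y ≥ 17: [(9,17) (11,17) (11,19) (9,19)]
4. After y ≤ 20: [(9,17) (11,17) (11,19) (9,19)]
5. Canonical ring: [(9,17) (11,17) (11,19) (9,19)]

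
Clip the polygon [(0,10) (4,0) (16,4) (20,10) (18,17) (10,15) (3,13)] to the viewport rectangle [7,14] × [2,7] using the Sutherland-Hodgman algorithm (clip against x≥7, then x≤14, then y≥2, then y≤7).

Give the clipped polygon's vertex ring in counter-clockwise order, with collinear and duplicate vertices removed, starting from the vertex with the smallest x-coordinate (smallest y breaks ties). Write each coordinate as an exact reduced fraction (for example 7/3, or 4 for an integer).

1. After x ≥ 7: [(7,1) (16,4) (20,10) (18,17) (10,15) (7,99/7)]
2. After x ≤ 14: [(7,1) (14,10/3) (14,16) (10,15) (7,99/7)]
3. After y ≥ 2: [(7,2) (10,2) (14,10/3) (14,16) (10,15) (7,99/7)]
4. After y ≤ 7: [(7,7) (7,2) (10,2) (14,10/3) (14,7)]
5. Canonical ring: [(7,2) (10,2) (14,10/3) (14,7) (7,7)]

Clipped polygon: [(7,2) (10,2) (14,10/3) (14,7) (7,7)]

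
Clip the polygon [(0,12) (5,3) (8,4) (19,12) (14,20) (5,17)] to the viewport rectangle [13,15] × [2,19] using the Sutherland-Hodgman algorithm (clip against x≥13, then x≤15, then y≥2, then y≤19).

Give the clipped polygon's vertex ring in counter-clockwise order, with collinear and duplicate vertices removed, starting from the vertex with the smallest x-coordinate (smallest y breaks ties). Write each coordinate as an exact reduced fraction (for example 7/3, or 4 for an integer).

Clipped polygon: [(13,84/11) (15,100/11) (15,92/5) (117/8,19) (13,19)]

1. After x ≥ 13: [(13,84/11) (19,12) (14,20) (13,59/3)]
2. After x ≤ 15: [(13,84/11) (15,100/11) (15,92/5) (14,20) (13,59/3)]
3. After y ≥ 2: [(13,84/11) (15,100/11) (15,92/5) (14,20) (13,59/3)]
4. After y ≤ 19: [(13,19) (13,84/11) (15,100/11) (15,92/5) (117/8,19)]
5. Canonical ring: [(13,84/11) (15,100/11) (15,92/5) (117/8,19) (13,19)]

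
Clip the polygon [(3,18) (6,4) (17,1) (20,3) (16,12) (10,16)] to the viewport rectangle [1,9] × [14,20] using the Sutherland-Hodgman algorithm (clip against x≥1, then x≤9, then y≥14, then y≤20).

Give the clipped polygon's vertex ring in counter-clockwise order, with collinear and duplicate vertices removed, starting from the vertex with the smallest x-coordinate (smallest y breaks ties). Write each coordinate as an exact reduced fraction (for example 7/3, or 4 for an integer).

1. After x ≥ 1: [(3,18) (6,4) (17,1) (20,3) (16,12) (10,16)]
2. After x ≤ 9: [(9,114/7) (3,18) (6,4) (9,35/11)]
3. After y ≥ 14: [(9,14) (9,114/7) (3,18) (27/7,14)]
4. After y ≤ 20: [(9,14) (9,114/7) (3,18) (27/7,14)]
5. Canonical ring: [(3,18) (27/7,14) (9,14) (9,114/7)]

Clipped polygon: [(3,18) (27/7,14) (9,14) (9,114/7)]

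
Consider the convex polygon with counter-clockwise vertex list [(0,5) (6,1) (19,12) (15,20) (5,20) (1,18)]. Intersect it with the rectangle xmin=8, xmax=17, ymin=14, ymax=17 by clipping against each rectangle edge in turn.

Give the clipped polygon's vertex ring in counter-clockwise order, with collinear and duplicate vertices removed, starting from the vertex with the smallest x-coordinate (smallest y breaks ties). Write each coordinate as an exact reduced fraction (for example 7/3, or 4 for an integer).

1. After x ≥ 8: [(8,35/13) (19,12) (15,20) (8,20)]
2. After x ≤ 17: [(8,35/13) (17,134/13) (17,16) (15,20) (8,20)]
3. After y ≥ 14: [(8,14) (17,14) (17,16) (15,20) (8,20)]
4. After y ≤ 17: [(8,17) (8,14) (17,14) (17,16) (33/2,17)]
5. Canonical ring: [(8,14) (17,14) (17,16) (33/2,17) (8,17)]

Clipped polygon: [(8,14) (17,14) (17,16) (33/2,17) (8,17)]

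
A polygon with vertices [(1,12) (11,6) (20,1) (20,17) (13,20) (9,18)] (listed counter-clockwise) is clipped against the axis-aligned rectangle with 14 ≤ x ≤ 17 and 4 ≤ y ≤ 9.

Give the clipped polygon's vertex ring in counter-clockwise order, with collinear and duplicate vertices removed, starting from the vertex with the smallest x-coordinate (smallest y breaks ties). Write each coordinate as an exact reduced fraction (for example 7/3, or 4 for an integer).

1. After x ≥ 14: [(14,13/3) (20,1) (20,17) (14,137/7)]
2. After x ≤ 17: [(14,13/3) (17,8/3) (17,128/7) (14,137/7)]
3. After y ≥ 4: [(14,13/3) (73/5,4) (17,4) (17,128/7) (14,137/7)]
4. After y ≤ 9: [(14,9) (14,13/3) (73/5,4) (17,4) (17,9)]
5. Canonical ring: [(14,13/3) (73/5,4) (17,4) (17,9) (14,9)]

Clipped polygon: [(14,13/3) (73/5,4) (17,4) (17,9) (14,9)]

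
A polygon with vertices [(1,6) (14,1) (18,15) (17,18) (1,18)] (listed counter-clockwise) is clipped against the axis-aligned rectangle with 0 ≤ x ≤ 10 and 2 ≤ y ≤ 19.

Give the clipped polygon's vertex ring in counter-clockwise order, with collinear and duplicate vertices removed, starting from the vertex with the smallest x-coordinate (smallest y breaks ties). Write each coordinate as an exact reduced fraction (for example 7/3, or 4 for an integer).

Clipped polygon: [(1,6) (10,33/13) (10,18) (1,18)]

1. After x ≥ 0: [(1,6) (14,1) (18,15) (17,18) (1,18)]
2. After x ≤ 10: [(1,6) (10,33/13) (10,18) (1,18)]
3. After y ≥ 2: [(1,6) (10,33/13) (10,18) (1,18)]
4. After y ≤ 19: [(1,6) (10,33/13) (10,18) (1,18)]
5. Canonical ring: [(1,6) (10,33/13) (10,18) (1,18)]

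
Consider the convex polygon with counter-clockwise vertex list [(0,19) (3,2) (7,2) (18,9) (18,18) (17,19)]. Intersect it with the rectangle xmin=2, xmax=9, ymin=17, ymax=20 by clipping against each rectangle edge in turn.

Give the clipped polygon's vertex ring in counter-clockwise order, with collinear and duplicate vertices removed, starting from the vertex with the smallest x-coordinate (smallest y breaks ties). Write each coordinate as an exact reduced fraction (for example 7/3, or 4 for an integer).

Clipped polygon: [(2,17) (9,17) (9,19) (2,19)]

1. After x ≥ 2: [(2,19) (2,23/3) (3,2) (7,2) (18,9) (18,18) (17,19)]
2. After x ≤ 9: [(9,19) (2,19) (2,23/3) (3,2) (7,2) (9,36/11)]
3. After y ≥ 17: [(9,17) (9,19) (2,19) (2,17)]
4. After y ≤ 20: [(9,17) (9,19) (2,19) (2,17)]
5. Canonical ring: [(2,17) (9,17) (9,19) (2,19)]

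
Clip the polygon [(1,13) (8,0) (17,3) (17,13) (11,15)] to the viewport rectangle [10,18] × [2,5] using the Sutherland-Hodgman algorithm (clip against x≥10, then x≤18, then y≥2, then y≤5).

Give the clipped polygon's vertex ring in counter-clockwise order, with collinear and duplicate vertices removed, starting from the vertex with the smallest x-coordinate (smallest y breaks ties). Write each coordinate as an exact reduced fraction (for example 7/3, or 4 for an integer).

1. After x ≥ 10: [(10,74/5) (10,2/3) (17,3) (17,13) (11,15)]
2. After x ≤ 18: [(10,74/5) (10,2/3) (17,3) (17,13) (11,15)]
3. After y ≥ 2: [(10,74/5) (10,2) (14,2) (17,3) (17,13) (11,15)]
4. After y ≤ 5: [(10,5) (10,2) (14,2) (17,3) (17,5)]
5. Canonical ring: [(10,2) (14,2) (17,3) (17,5) (10,5)]

Clipped polygon: [(10,2) (14,2) (17,3) (17,5) (10,5)]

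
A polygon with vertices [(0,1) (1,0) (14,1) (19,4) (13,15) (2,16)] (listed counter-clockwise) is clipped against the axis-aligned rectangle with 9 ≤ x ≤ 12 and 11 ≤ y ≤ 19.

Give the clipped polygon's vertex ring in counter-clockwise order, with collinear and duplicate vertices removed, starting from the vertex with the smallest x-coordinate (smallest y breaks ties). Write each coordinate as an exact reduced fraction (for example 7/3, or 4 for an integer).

1. After x ≥ 9: [(9,8/13) (14,1) (19,4) (13,15) (9,169/11)]
2. After x ≤ 12: [(9,8/13) (12,11/13) (12,166/11) (9,169/11)]
3. After y ≥ 11: [(9,11) (12,11) (12,166/11) (9,169/11)]
4. After y ≤ 19: [(9,11) (12,11) (12,166/11) (9,169/11)]
5. Canonical ring: [(9,11) (12,11) (12,166/11) (9,169/11)]

Clipped polygon: [(9,11) (12,11) (12,166/11) (9,169/11)]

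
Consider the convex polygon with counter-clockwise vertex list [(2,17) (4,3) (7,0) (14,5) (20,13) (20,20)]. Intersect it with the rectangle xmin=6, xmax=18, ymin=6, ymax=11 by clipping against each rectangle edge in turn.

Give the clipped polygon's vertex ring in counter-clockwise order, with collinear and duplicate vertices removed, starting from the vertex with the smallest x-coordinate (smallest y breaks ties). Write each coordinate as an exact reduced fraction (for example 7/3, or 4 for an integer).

Clipped polygon: [(6,6) (59/4,6) (18,31/3) (18,11) (6,11)]

1. After x ≥ 6: [(6,53/3) (6,1) (7,0) (14,5) (20,13) (20,20)]
2. After x ≤ 18: [(18,59/3) (6,53/3) (6,1) (7,0) (14,5) (18,31/3)]
3. After y ≥ 6: [(18,59/3) (6,53/3) (6,6) (59/4,6) (18,31/3)]
4. After y ≤ 11: [(18,11) (6,11) (6,6) (59/4,6) (18,31/3)]
5. Canonical ring: [(6,6) (59/4,6) (18,31/3) (18,11) (6,11)]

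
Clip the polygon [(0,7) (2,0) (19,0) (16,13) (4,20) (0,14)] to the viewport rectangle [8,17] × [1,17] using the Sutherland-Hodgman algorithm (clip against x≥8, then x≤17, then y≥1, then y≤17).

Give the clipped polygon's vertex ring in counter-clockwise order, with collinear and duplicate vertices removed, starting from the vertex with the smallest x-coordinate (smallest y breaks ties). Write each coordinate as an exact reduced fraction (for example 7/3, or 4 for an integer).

1. After x ≥ 8: [(8,0) (19,0) (16,13) (8,53/3)]
2. After x ≤ 17: [(8,0) (17,0) (17,26/3) (16,13) (8,53/3)]
3. After y ≥ 1: [(8,1) (17,1) (17,26/3) (16,13) (8,53/3)]
4. After y ≤ 17: [(8,17) (8,1) (17,1) (17,26/3) (16,13) (64/7,17)]
5. Canonical ring: [(8,1) (17,1) (17,26/3) (16,13) (64/7,17) (8,17)]

Clipped polygon: [(8,1) (17,1) (17,26/3) (16,13) (64/7,17) (8,17)]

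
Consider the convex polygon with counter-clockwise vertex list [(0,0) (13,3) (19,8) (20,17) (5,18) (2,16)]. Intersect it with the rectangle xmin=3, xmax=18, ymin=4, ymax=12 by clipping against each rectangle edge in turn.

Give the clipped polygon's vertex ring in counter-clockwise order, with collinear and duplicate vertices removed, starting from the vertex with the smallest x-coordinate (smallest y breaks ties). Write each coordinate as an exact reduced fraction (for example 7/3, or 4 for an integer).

Clipped polygon: [(3,4) (71/5,4) (18,43/6) (18,12) (3,12)]

1. After x ≥ 3: [(3,9/13) (13,3) (19,8) (20,17) (5,18) (3,50/3)]
2. After x ≤ 18: [(3,9/13) (13,3) (18,43/6) (18,257/15) (5,18) (3,50/3)]
3. After y ≥ 4: [(3,4) (71/5,4) (18,43/6) (18,257/15) (5,18) (3,50/3)]
4. After y ≤ 12: [(3,12) (3,4) (71/5,4) (18,43/6) (18,12)]
5. Canonical ring: [(3,4) (71/5,4) (18,43/6) (18,12) (3,12)]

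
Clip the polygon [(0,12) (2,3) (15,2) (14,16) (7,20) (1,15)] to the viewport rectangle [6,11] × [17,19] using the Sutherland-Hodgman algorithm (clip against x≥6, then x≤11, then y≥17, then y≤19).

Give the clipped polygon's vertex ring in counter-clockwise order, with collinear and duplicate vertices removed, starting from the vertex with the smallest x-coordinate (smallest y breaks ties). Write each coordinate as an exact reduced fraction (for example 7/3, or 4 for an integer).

1. After x ≥ 6: [(6,35/13) (15,2) (14,16) (7,20) (6,115/6)]
2. After x ≤ 11: [(6,35/13) (11,30/13) (11,124/7) (7,20) (6,115/6)]
3. After y ≥ 17: [(6,17) (11,17) (11,124/7) (7,20) (6,115/6)]
4. After y ≤ 19: [(6,19) (6,17) (11,17) (11,124/7) (35/4,19)]
5. Canonical ring: [(6,17) (11,17) (11,124/7) (35/4,19) (6,19)]

Clipped polygon: [(6,17) (11,17) (11,124/7) (35/4,19) (6,19)]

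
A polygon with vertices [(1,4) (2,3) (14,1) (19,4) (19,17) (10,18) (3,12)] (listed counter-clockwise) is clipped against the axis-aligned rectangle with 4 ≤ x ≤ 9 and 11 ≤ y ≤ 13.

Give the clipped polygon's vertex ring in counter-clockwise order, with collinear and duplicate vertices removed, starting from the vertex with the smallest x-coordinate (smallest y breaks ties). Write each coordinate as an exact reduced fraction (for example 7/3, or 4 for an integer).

1. After x ≥ 4: [(4,8/3) (14,1) (19,4) (19,17) (10,18) (4,90/7)]
2. After x ≤ 9: [(4,8/3) (9,11/6) (9,120/7) (4,90/7)]
3. After y ≥ 11: [(4,11) (9,11) (9,120/7) (4,90/7)]
4. After y ≤ 13: [(4,11) (9,11) (9,13) (25/6,13) (4,90/7)]
5. Canonical ring: [(4,11) (9,11) (9,13) (25/6,13) (4,90/7)]

Clipped polygon: [(4,11) (9,11) (9,13) (25/6,13) (4,90/7)]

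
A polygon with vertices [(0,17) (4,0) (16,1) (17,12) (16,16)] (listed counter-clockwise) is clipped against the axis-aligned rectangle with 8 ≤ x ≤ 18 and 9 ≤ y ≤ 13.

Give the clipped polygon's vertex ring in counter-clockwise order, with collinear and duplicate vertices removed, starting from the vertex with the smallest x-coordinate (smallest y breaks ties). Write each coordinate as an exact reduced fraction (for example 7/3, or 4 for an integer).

1. After x ≥ 8: [(8,33/2) (8,1/3) (16,1) (17,12) (16,16)]
2. After x ≤ 18: [(8,33/2) (8,1/3) (16,1) (17,12) (16,16)]
3. After y ≥ 9: [(8,33/2) (8,9) (184/11,9) (17,12) (16,16)]
4. After y ≤ 13: [(8,13) (8,9) (184/11,9) (17,12) (67/4,13)]
5. Canonical ring: [(8,9) (184/11,9) (17,12) (67/4,13) (8,13)]

Clipped polygon: [(8,9) (184/11,9) (17,12) (67/4,13) (8,13)]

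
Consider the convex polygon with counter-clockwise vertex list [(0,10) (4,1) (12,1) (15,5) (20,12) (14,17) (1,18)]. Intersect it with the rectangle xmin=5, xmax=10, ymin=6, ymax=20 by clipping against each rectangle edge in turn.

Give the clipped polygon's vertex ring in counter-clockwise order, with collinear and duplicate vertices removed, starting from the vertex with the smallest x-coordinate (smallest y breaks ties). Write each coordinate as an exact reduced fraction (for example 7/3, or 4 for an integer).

1. After x ≥ 5: [(5,1) (12,1) (15,5) (20,12) (14,17) (5,230/13)]
2. After x ≤ 10: [(5,1) (10,1) (10,225/13) (5,230/13)]
3. After y ≥ 6: [(5,6) (10,6) (10,225/13) (5,230/13)]
4. After y ≤ 20: [(5,6) (10,6) (10,225/13) (5,230/13)]
5. Canonical ring: [(5,6) (10,6) (10,225/13) (5,230/13)]

Clipped polygon: [(5,6) (10,6) (10,225/13) (5,230/13)]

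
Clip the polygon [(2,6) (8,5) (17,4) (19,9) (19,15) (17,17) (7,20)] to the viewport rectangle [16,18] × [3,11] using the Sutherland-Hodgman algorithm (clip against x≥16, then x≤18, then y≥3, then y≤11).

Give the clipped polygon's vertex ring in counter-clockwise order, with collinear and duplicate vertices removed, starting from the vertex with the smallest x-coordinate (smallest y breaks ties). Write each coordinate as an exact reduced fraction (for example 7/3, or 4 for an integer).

1. After x ≥ 16: [(16,37/9) (17,4) (19,9) (19,15) (17,17) (16,173/10)]
2. After x ≤ 18: [(16,37/9) (17,4) (18,13/2) (18,16) (17,17) (16,173/10)]
3. After y ≥ 3: [(16,37/9) (17,4) (18,13/2) (18,16) (17,17) (16,173/10)]
4. After y ≤ 11: [(16,11) (16,37/9) (17,4) (18,13/2) (18,11)]
5. Canonical ring: [(16,37/9) (17,4) (18,13/2) (18,11) (16,11)]

Clipped polygon: [(16,37/9) (17,4) (18,13/2) (18,11) (16,11)]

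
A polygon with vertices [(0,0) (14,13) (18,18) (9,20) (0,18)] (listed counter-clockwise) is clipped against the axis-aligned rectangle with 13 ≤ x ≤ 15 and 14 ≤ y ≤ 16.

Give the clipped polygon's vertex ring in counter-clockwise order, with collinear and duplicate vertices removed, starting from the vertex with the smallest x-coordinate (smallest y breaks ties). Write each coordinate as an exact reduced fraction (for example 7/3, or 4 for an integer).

1. After x ≥ 13: [(13,169/14) (14,13) (18,18) (13,172/9)]
2. After x ≤ 15: [(13,169/14) (14,13) (15,57/4) (15,56/3) (13,172/9)]
3. After y ≥ 14: [(13,14) (74/5,14) (15,57/4) (15,56/3) (13,172/9)]
4. After y ≤ 16: [(13,16) (13,14) (74/5,14) (15,57/4) (15,16)]
5. Canonical ring: [(13,14) (74/5,14) (15,57/4) (15,16) (13,16)]

Clipped polygon: [(13,14) (74/5,14) (15,57/4) (15,16) (13,16)]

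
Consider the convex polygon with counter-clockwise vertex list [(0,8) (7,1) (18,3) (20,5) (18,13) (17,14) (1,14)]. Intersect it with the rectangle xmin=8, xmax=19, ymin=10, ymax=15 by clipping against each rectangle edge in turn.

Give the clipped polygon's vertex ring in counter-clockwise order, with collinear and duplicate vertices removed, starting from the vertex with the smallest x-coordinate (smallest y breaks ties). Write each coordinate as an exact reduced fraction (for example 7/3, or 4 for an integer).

Clipped polygon: [(8,10) (75/4,10) (18,13) (17,14) (8,14)]

1. After x ≥ 8: [(8,13/11) (18,3) (20,5) (18,13) (17,14) (8,14)]
2. After x ≤ 19: [(8,13/11) (18,3) (19,4) (19,9) (18,13) (17,14) (8,14)]
3. After y ≥ 10: [(8,10) (75/4,10) (18,13) (17,14) (8,14)]
4. After y ≤ 15: [(8,10) (75/4,10) (18,13) (17,14) (8,14)]
5. Canonical ring: [(8,10) (75/4,10) (18,13) (17,14) (8,14)]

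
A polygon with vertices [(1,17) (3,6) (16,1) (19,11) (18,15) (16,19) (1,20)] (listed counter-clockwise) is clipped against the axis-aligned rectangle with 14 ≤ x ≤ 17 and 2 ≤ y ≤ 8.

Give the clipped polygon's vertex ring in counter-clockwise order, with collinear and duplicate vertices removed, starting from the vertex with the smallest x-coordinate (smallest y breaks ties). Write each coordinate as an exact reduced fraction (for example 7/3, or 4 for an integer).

Clipped polygon: [(14,2) (163/10,2) (17,13/3) (17,8) (14,8)]

1. After x ≥ 14: [(14,23/13) (16,1) (19,11) (18,15) (16,19) (14,287/15)]
2. After x ≤ 17: [(14,23/13) (16,1) (17,13/3) (17,17) (16,19) (14,287/15)]
3. After y ≥ 2: [(14,2) (163/10,2) (17,13/3) (17,17) (16,19) (14,287/15)]
4. After y ≤ 8: [(14,8) (14,2) (163/10,2) (17,13/3) (17,8)]
5. Canonical ring: [(14,2) (163/10,2) (17,13/3) (17,8) (14,8)]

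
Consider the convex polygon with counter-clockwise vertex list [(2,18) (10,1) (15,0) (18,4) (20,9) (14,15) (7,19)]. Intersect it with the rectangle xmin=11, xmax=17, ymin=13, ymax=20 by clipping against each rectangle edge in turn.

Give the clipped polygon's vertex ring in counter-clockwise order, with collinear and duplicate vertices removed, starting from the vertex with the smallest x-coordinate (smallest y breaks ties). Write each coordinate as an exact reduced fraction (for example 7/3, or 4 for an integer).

1. After x ≥ 11: [(11,4/5) (15,0) (18,4) (20,9) (14,15) (11,117/7)]
2. After x ≤ 17: [(11,4/5) (15,0) (17,8/3) (17,12) (14,15) (11,117/7)]
3. After y ≥ 13: [(11,13) (16,13) (14,15) (11,117/7)]
4. After y ≤ 20: [(11,13) (16,13) (14,15) (11,117/7)]
5. Canonical ring: [(11,13) (16,13) (14,15) (11,117/7)]

Clipped polygon: [(11,13) (16,13) (14,15) (11,117/7)]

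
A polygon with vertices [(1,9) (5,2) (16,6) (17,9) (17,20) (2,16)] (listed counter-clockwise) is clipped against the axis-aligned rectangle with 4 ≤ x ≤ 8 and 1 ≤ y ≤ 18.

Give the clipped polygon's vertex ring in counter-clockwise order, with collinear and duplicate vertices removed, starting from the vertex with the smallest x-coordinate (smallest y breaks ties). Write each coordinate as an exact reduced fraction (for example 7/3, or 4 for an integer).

1. After x ≥ 4: [(4,15/4) (5,2) (16,6) (17,9) (17,20) (4,248/15)]
2. After x ≤ 8: [(4,15/4) (5,2) (8,34/11) (8,88/5) (4,248/15)]
3. After y ≥ 1: [(4,15/4) (5,2) (8,34/11) (8,88/5) (4,248/15)]
4. After y ≤ 18: [(4,15/4) (5,2) (8,34/11) (8,88/5) (4,248/15)]
5. Canonical ring: [(4,15/4) (5,2) (8,34/11) (8,88/5) (4,248/15)]

Clipped polygon: [(4,15/4) (5,2) (8,34/11) (8,88/5) (4,248/15)]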